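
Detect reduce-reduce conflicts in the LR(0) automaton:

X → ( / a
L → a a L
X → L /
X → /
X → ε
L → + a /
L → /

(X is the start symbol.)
Augment with X' → X and build the canonical LR(0) collection (I0 = CLOSURE({[X' → . X]}), then GOTO on every symbol after a dot until no new states appear). It has 15 states:
  I0: { [L → . + a /], [L → . /], [L → . a a L], [X → . ( / a], [X → . /], [X → . L /], [X → .], [X' → . X] }  — shift, reduce
  I1: { [X → ( . / a] }  — shift
  I2: { [L → + . a /] }  — shift
  I3: { [L → / .], [X → / .] }  — 2 reduces
  I4: { [X → L . /] }  — shift
  I5: { [X' → X .] }  — accept
  I6: { [L → a . a L] }  — shift
  I7: { [L → . + a /], [L → . /], [L → . a a L], [L → a a . L] }  — shift
  I8: { [L → / .] }  — reduce
  I9: { [L → a a L .] }  — reduce
  I10: { [X → L / .] }  — reduce
  I11: { [L → + a . /] }  — shift
  I12: { [L → + a / .] }  — reduce
  I13: { [X → ( / . a] }  — shift
  I14: { [X → ( / a .] }  — reduce

I3 contains complete items [L → / .], [X → / .] — reduce-reduce conflict.

Answer: Yes — I3: [L → / .] vs [X → / .]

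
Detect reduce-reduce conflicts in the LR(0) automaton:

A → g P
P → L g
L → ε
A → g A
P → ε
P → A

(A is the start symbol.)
Augment with A' → A and build the canonical LR(0) collection (I0 = CLOSURE({[A' → . A]}), then GOTO on every symbol after a dot until no new states appear). It has 7 states:
  I0: { [A → . g A], [A → . g P], [A' → . A] }  — shift
  I1: { [A' → A .] }  — accept
  I2: { [A → . g A], [A → . g P], [A → g . A], [A → g . P], [L → .], [P → . A], [P → . L g], [P → .] }  — shift, 2 reduces
  I3: { [A → g A .], [P → A .] }  — 2 reduces
  I4: { [P → L . g] }  — shift
  I5: { [A → g P .] }  — reduce
  I6: { [P → L g .] }  — reduce

I2 contains complete items [L → .], [P → .] — reduce-reduce conflict.
I3 contains complete items [A → g A .], [P → A .] — reduce-reduce conflict.

Answer: Yes — I2: [L → .] vs [P → .]; I3: [A → g A .] vs [P → A .]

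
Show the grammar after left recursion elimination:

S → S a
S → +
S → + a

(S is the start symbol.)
S is directly left-recursive. The standard transformation for
  A → A α₁ | ... | A α_m | β₁ | ... | β_n
is
  A  → β₁ A' | ... | β_n A'
  A' → α₁ A' | ... | α_m A' | ε

S → + becomes S → + S'
S → + a becomes S → + a S'
S → S a becomes S' → a S'
Add S' → ε

Resulting grammar:
S → + S'
S → + a S'
S' → a S'
S' → ε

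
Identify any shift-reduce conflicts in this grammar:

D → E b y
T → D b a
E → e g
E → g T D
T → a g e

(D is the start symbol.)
Augment with D' → D and build the canonical LR(0) collection (I0 = CLOSURE({[D' → . D]}), then GOTO on every symbol after a dot until no new states appear). It has 16 states:
  I0: { [D → . E b y], [D' → . D], [E → . e g], [E → . g T D] }  — shift
  I1: { [D' → D .] }  — accept
  I2: { [D → E . b y] }  — shift
  I3: { [E → e . g] }  — shift
  I4: { [D → . E b y], [E → . e g], [E → . g T D], [E → g . T D], [T → . D b a], [T → . a g e] }  — shift
  I5: { [T → D . b a] }  — shift
  I6: { [D → . E b y], [E → . e g], [E → . g T D], [E → g T . D] }  — shift
  I7: { [T → a . g e] }  — shift
  I8: { [T → a g . e] }  — shift
  I9: { [T → a g e .] }  — reduce
  I10: { [E → g T D .] }  — reduce
  I11: { [T → D b . a] }  — shift
  I12: { [T → D b a .] }  — reduce
  I13: { [E → e g .] }  — reduce
  I14: { [D → E b . y] }  — shift
  I15: { [D → E b y .] }  — reduce

No state contains both a complete item and a shift item.

Answer: No shift-reduce conflicts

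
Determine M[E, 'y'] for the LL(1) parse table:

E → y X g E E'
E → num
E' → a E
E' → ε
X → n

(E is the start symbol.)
To find M[E, 'y'], we find productions for E where 'y' is in the predict set (PREDICT(N → α) = (FIRST(α) \ {ε}) ∪ (FOLLOW(N) if α ⇒* ε)).

E → y X g E E': PREDICT = { 'y' }
  'y' is in predict set, so this production goes in M[E, 'y']
E → num: PREDICT = { 'num' }

M[E, 'y'] = E → y X g E E'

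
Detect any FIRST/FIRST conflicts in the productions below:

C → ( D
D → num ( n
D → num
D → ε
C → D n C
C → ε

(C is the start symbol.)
A FIRST/FIRST conflict occurs when two productions N → α and N → β for the same non-terminal have FIRST(α) ∩ FIRST(β) ≠ ∅ (with ε ∈ FIRST of a nullable right-hand side, so two nullable alternatives also conflict).

FIRST sets of the non-terminals at (or reachable through a nullable prefix from) the front of some alternative:
  FIRST(D) = { 'num', ε }

Productions for C:
  C → ( D: FIRST = { '(' }
  C → D n C: FIRST = { 'n', 'num' }
  C → ε: FIRST = { ε }
Productions for D:
  D → num ( n: FIRST = { 'num' }
  D → num: FIRST = { 'num' }
  D → ε: FIRST = { ε }

Conflict for D: D → num ( n and D → num
  Overlap: { 'num' }

Answer: Yes. D → num '(' n / D → num on { 'num' }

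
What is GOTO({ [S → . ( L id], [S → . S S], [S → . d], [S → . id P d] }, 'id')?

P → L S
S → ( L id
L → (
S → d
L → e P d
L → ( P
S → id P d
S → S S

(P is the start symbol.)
GOTO(I, 'id') = CLOSURE({ [A → αX.β] : [A → α.Xβ] ∈ I, X = 'id' })

Items with dot before 'id', with the dot advanced:
  [S → . id P d] → [S → id . P d]
Closure of the advanced items:
  [S → id . P d] has the dot before P: add [P → . L S]
  [P → . L S] has the dot before L: add [L → . (], [L → . e P d], [L → . ( P]

GOTO = { [L → . ( P], [L → . (], [L → . e P d], [P → . L S], [S → id . P d] }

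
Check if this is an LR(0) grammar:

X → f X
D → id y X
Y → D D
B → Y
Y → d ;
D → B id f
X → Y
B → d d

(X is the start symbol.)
A grammar is LR(0) if no state in the canonical LR(0) collection has:
  - both a shift item (dot before a terminal) and a complete item (shift-reduce conflict), or
  - two or more complete items (reduce-reduce conflict; the accept item [X' → X .] counts as a complete item here).

Augment with X' → X and build the canonical LR(0) collection (I0 = CLOSURE({[X' → . X]}), then GOTO on every symbol after a dot until no new states appear). It has 17 states:
  I0: { [B → . Y], [B → . d d], [D → . B id f], [D → . id y X], [X → . Y], [X → . f X], [X' → . X], [Y → . D D], [Y → . d ;] }  — shift
  I1: { [D → B . id f] }  — shift
  I2: { [B → . Y], [B → . d d], [D → . B id f], [D → . id y X], [Y → . D D], [Y → . d ;], [Y → D . D] }  — shift
  I3: { [X' → X .] }  — accept
  I4: { [B → Y .], [X → Y .] }  — 2 reduces
  I5: { [B → d . d], [Y → d . ;] }  — shift
  I6: { [B → . Y], [B → . d d], [D → . B id f], [D → . id y X], [X → . Y], [X → . f X], [X → f . X], [Y → . D D], [Y → . d ;] }  — shift
  I7: { [D → id . y X] }  — shift
  I8: { [B → . Y], [B → . d d], [D → . B id f], [D → . id y X], [D → id y . X], [X → . Y], [X → . f X], [Y → . D D], [Y → . d ;] }  — shift
  I9: { [D → id y X .] }  — reduce
  I10: { [X → f X .] }  — reduce
  I11: { [Y → d ; .] }  — reduce
  I12: { [B → d d .] }  — reduce
  I13: { [B → . Y], [B → . d d], [D → . B id f], [D → . id y X], [Y → . D D], [Y → . d ;], [Y → D . D], [Y → D D .] }  — shift, reduce
  I14: { [B → Y .] }  — reduce
  I15: { [D → B id . f] }  — shift
  I16: { [D → B id f .] }  — reduce

Conflict in state I4:
  Reduce-reduce conflict: [B → Y .] and [X → Y .]
So the grammar is NOT LR(0).

Answer: No. Reduce-reduce conflict: [B → Y .] and [X → Y .]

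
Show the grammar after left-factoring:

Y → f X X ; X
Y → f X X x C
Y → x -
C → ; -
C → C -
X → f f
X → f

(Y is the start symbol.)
Left-factoring transforms A → αβ₁ | αβ₂ into A → αA' and A' → β₁ | β₂
(α is the longest common prefix among the alternatives). Repeat until
no nonterminal has two alternatives with a common prefix.

Round 1: Y has alternatives sharing prefix 'f X X'. Introduce Y': Y → f X X Y'
  Add: Y' → ; X
  Add: Y' → x C

Round 2: X has alternatives sharing prefix 'f'. Introduce X': X → f X'
  Add: X' → f
  Add: X' → ε

No remaining common prefixes — done.

Resulting grammar:
Y → f X X Y'
Y' → ; X
Y' → x C
Y → x -
C → ; -
C → C -
X → f X'
X' → f
X' → ε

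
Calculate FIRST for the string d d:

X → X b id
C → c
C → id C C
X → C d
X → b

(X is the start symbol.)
{ 'd' }

To compute FIRST(d d), process the symbols left to right:
Symbol d is a terminal. Add 'd' and stop.
FIRST(d d) = { 'd' }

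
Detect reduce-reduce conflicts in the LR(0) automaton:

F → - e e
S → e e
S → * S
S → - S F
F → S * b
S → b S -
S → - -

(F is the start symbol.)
A reduce-reduce conflict occurs when an LR(0) state has two complete items [A → α .] and [B → β .] — both call for a reduction, and with no lookahead the parser cannot choose between them.

Augment with F' → F and build the canonical LR(0) collection (I0 = CLOSURE({[F' → . F]}), then GOTO on every symbol after a dot until no new states appear). It has 19 states:
  I0: { [F → . - e e], [F → . S * b], [F' → . F], [S → . * S], [S → . - -], [S → . - S F], [S → . b S -], [S → . e e] }  — shift
  I1: { [S → * . S], [S → . * S], [S → . - -], [S → . - S F], [S → . b S -], [S → . e e] }  — shift
  I2: { [F → - . e e], [S → - . -], [S → - . S F], [S → . * S], [S → . - -], [S → . - S F], [S → . b S -], [S → . e e] }  — shift
  I3: { [F' → F .] }  — accept
  I4: { [F → S . * b] }  — shift
  I5: { [S → . * S], [S → . - -], [S → . - S F], [S → . b S -], [S → . e e], [S → b . S -] }  — shift
  I6: { [S → e . e] }  — shift
  I7: { [S → e e .] }  — reduce
  I8: { [S → - . -], [S → - . S F], [S → . * S], [S → . - -], [S → . - S F], [S → . b S -], [S → . e e] }  — shift
  I9: { [S → b S . -] }  — shift
  I10: { [S → b S - .] }  — reduce
  I11: { [S → - - .], [S → - . -], [S → - . S F], [S → . * S], [S → . - -], [S → . - S F], [S → . b S -], [S → . e e] }  — shift, reduce
  I12: { [F → . - e e], [F → . S * b], [S → - S . F], [S → . * S], [S → . - -], [S → . - S F], [S → . b S -], [S → . e e] }  — shift
  I13: { [S → - S F .] }  — reduce
  I14: { [F → S * . b] }  — shift
  I15: { [F → S * b .] }  — reduce
  I16: { [F → - e . e], [S → e . e] }  — shift
  I17: { [F → - e e .], [S → e e .] }  — 2 reduces
  I18: { [S → * S .] }  — reduce

I17 contains complete items [F → - e e .], [S → e e .] — reduce-reduce conflict.

Answer: Yes — I17: [F → - e e .] vs [S → e e .]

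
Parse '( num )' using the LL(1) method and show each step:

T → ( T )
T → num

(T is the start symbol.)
LL(1) parsing maintains a stack (initially the start symbol over $) and the input. At each step: if the stack top is a terminal, match it against the current input token; if it is a non-terminal N, replace it with the RHS of M[N, lookahead] (the unique production whose predict set contains the lookahead).

Stack is shown with the top on the left.

Stack    Input      Action
--------------------------
T $      ( num ) $  output T → ( T )
( T ) $  ( num ) $  match '('
T ) $    num ) $    output T → num
num ) $  num ) $    match 'num'
) $      ) $        match ')'
$        $          accept

The string is accepted.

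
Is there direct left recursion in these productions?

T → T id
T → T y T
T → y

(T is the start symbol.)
T → T id: LEFT RECURSIVE (starts with T)
T → T y T: LEFT RECURSIVE (starts with T)
T → y: starts with y

The grammar has direct left recursion on: T.

Answer: Yes, T is left-recursive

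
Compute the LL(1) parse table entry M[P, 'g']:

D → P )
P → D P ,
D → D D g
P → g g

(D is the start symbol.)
P → D P ,, P → g g

To find M[P, 'g'], we find productions for P where 'g' is in the predict set (PREDICT(N → α) = (FIRST(α) \ {ε}) ∪ (FOLLOW(N) if α ⇒* ε)).

Relevant sets:
  FIRST(D) = { 'g' }

P → D P ,: PREDICT = { 'g' }
  'g' is in predict set, so this production goes in M[P, 'g']
P → g g: PREDICT = { 'g' }
  'g' is in predict set, so this production goes in M[P, 'g']

M[P, 'g'] = P → D P ,, P → g g  (a multiply-defined cell — the grammar is not LL(1))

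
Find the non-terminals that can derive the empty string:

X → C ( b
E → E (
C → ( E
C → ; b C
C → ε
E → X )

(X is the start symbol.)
A non-terminal is nullable if it can derive ε (the empty string): either it has an ε-production, or it has a production whose right-hand side consists entirely of nullable non-terminals.

ε-productions: C → ε
So C is immediately nullable.
No further non-terminal can be added: every production for the remaining non-terminals contains a terminal or a non-nullable non-terminal.
Nullable = { 'C' }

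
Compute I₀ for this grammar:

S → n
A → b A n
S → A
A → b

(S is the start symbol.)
{ [A → . b A n], [A → . b], [S → . A], [S → . n], [S' → . S] }

First, augment the grammar with S' → S
I₀ = CLOSURE({ [S' → . S] }):
  [S' → . S] has the dot before S: add [S → . n], [S → . A]
  [S → . A] has the dot before A: add [A → . b A n], [A → . b]
No further items can be added.

I₀ = { [A → . b A n], [A → . b], [S → . A], [S → . n], [S' → . S] }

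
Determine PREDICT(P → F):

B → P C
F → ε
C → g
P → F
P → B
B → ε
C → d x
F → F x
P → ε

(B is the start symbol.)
PREDICT(P → F) = (FIRST(RHS) \ {ε}) ∪ (FOLLOW(P) if ε ∈ FIRST(RHS), i.e. RHS ⇒* ε)
FIRST(F) = { 'x', ε }
FIRST(F) = { 'x', ε }
ε ∈ FIRST(F) (the right-hand side is nullable), so add FOLLOW(P) = { 'd', 'g' }
PREDICT(P → F) = { 'd', 'g', 'x' }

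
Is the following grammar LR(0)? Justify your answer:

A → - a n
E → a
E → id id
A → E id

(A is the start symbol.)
Augment with A' → A and build the canonical LR(0) collection (I0 = CLOSURE({[A' → . A]}), then GOTO on every symbol after a dot until no new states appear). It has 10 states:
  I0: { [A → . - a n], [A → . E id], [A' → . A], [E → . a], [E → . id id] }  — shift
  I1: { [A → - . a n] }  — shift
  I2: { [A' → A .] }  — accept
  I3: { [A → E . id] }  — shift
  I4: { [E → a .] }  — reduce
  I5: { [E → id . id] }  — shift
  I6: { [E → id id .] }  — reduce
  I7: { [A → E id .] }  — reduce
  I8: { [A → - a . n] }  — shift
  I9: { [A → - a n .] }  — reduce

Every state is either a pure shift/goto state or contains exactly one complete item and nothing to shift — no conflicts. The grammar is LR(0).

Answer: Yes, the grammar is LR(0)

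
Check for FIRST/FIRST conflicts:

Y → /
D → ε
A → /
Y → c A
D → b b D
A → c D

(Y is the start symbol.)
Productions for Y:
  Y → /: FIRST = { '/' }
  Y → c A: FIRST = { 'c' }
Productions for D:
  D → ε: FIRST = { ε }
  D → b b D: FIRST = { 'b' }
Productions for A:
  A → /: FIRST = { '/' }
  A → c D: FIRST = { 'c' }

All alternatives of each non-terminal have pairwise disjoint FIRST sets.

Answer: No FIRST/FIRST conflicts.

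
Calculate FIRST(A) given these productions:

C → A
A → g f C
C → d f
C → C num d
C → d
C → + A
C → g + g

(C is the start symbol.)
{ 'g' }

To compute FIRST(A), examine every production with A on the left-hand side, reading each right-hand side left to right until a non-nullable symbol is reached.

From A → g f C:
  - g is a terminal: add 'g' and stop

Collecting: FIRST(A) = { 'g' }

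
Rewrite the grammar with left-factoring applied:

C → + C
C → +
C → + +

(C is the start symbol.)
C → + C'
C' → C
C' → ε
C' → +

Left-factoring transforms A → αβ₁ | αβ₂ into A → αA' and A' → β₁ | β₂
(α is the longest common prefix among the alternatives). Repeat until
no nonterminal has two alternatives with a common prefix.

Round 1: C has alternatives sharing prefix '+'. Introduce C': C → + C'
  Add: C' → C
  Add: C' → ε
  Add: C' → +

No remaining common prefixes — done.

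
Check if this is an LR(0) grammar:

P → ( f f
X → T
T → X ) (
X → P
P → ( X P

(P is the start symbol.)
Yes, the grammar is LR(0)

A grammar is LR(0) if no state in the canonical LR(0) collection has:
  - both a shift item (dot before a terminal) and a complete item (shift-reduce conflict), or
  - two or more complete items (reduce-reduce conflict; the accept item [P' → P .] counts as a complete item here).

Augment with P' → P and build the canonical LR(0) collection (I0 = CLOSURE({[P' → . P]}), then GOTO on every symbol after a dot until no new states appear). It has 11 states:
  I0: { [P → . ( X P], [P → . ( f f], [P' → . P] }  — shift
  I1: { [P → ( . X P], [P → ( . f f], [P → . ( X P], [P → . ( f f], [T → . X ) (], [X → . P], [X → . T] }  — shift
  I2: { [P' → P .] }  — accept
  I3: { [X → P .] }  — reduce
  I4: { [X → T .] }  — reduce
  I5: { [P → ( X . P], [P → . ( X P], [P → . ( f f], [T → X . ) (] }  — shift
  I6: { [P → ( f . f] }  — shift
  I7: { [P → ( f f .] }  — reduce
  I8: { [T → X ) . (] }  — shift
  I9: { [P → ( X P .] }  — reduce
  I10: { [T → X ) ( .] }  — reduce

Every state is either a pure shift/goto state or contains exactly one complete item and nothing to shift — no conflicts. The grammar is LR(0).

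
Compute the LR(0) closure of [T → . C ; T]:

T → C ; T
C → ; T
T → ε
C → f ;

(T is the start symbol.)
To compute CLOSURE, for each item [A → α.Bβ] where B is a non-terminal, add [B → .γ] for all productions B → γ; repeat for the newly added items until nothing changes.

Start with: [T → . C ; T]
  [T → . C ; T] has the dot before C: add [C → . ; T], [C → . f ;]
No further items can be added.

CLOSURE = { [C → . ; T], [C → . f ;], [T → . C ; T] }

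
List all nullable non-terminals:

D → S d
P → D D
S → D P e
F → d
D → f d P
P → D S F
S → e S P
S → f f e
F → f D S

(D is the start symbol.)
None

A non-terminal is nullable if it can derive ε (the empty string): either it has an ε-production, or it has a production whose right-hand side consists entirely of nullable non-terminals.

There are no ε-productions, so no non-terminal can derive ε.
No non-terminals are nullable.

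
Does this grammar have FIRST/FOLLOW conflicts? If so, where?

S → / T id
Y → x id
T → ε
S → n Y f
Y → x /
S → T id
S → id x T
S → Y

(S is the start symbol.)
A FIRST/FOLLOW conflict occurs when a non-terminal N has a nullable alternative N → β (β ⇒* ε) and another alternative N → α with FIRST(α) ∩ FOLLOW(N) ≠ ∅: on such a lookahead the parser cannot decide between expanding α and letting N vanish via β.

Nullable non-terminals: T.
T has a nullable alternative but only one production, so nothing to check.

S, Y have no nullable alternative, so no FIRST/FOLLOW check is needed there.

No FIRST/FOLLOW conflicts found.

Answer: No FIRST/FOLLOW conflicts.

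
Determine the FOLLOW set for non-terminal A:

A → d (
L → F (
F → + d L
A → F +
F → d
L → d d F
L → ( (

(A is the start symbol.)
To compute FOLLOW(A), find every occurrence of A on a right-hand side N → α A β: add FIRST(β) \ {ε}, and if β is empty or nullable also add FOLLOW(N). Iterate to a fixed point.

A is the start symbol, so $ ∈ FOLLOW(A).
A does not occur on any right-hand side.

Taking the union: FOLLOW(A) = { $ }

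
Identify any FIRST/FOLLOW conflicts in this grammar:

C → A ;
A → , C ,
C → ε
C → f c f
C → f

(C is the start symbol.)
Yes. C → A ';' with FOLLOW(C) on { ',' }

A FIRST/FOLLOW conflict occurs when a non-terminal N has a nullable alternative N → β (β ⇒* ε) and another alternative N → α with FIRST(α) ∩ FOLLOW(N) ≠ ∅: on such a lookahead the parser cannot decide between expanding α and letting N vanish via β.

Nullable non-terminals: C.
FIRST sets used below: FIRST(A) = { ',' }

C: nullable alternative(s) C → ε; FOLLOW(C) = { $, ',' }
  C → A ;: FIRST \ {ε} = { ',' } — overlaps FOLLOW(C) on { ',' }: CONFLICT
  C → ε: FIRST \ {ε} = { } — this is the only nullable alternative, skip
  C → f c f: FIRST \ {ε} = { 'f' } — disjoint from FOLLOW(C)
  C → f: FIRST \ {ε} = { 'f' } — disjoint from FOLLOW(C)

A has no nullable alternative, so no FIRST/FOLLOW check is needed there.

So the grammar has 1 FIRST/FOLLOW conflict (marked CONFLICT above).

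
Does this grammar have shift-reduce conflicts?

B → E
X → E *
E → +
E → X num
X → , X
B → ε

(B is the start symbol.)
A shift-reduce conflict occurs when an LR(0) state has both:
  - a complete (reduce) item [A → α .] (dot at the end), and
  - a shift item [B → β . c γ] (dot before a terminal).

Augment with B' → B and build the canonical LR(0) collection (I0 = CLOSURE({[B' → . B]}), then GOTO on every symbol after a dot until no new states appear). It has 10 states:
  I0: { [B → . E], [B → .], [B' → . B], [E → . +], [E → . X num], [X → . , X], [X → . E *] }  — shift, reduce
  I1: { [E → + .] }  — reduce
  I2: { [E → . +], [E → . X num], [X → , . X], [X → . , X], [X → . E *] }  — shift
  I3: { [B' → B .] }  — accept
  I4: { [B → E .], [X → E . *] }  — shift, reduce
  I5: { [E → X . num] }  — shift
  I6: { [E → X num .] }  — reduce
  I7: { [X → E * .] }  — reduce
  I8: { [X → E . *] }  — shift
  I9: { [E → X . num], [X → , X .] }  — shift, reduce

I0 contains reduce item [B → .] and shift items [E → . +], [X → . , X] — shift-reduce conflict.
I4 contains reduce item [B → E .] and shift item [X → E . *] — shift-reduce conflict.
I9 contains reduce item [X → , X .] and shift item [E → X . num] — shift-reduce conflict.

Answer: Yes — I0: [B → .] vs [E → . +]; I4: [B → E .] vs [X → E . *]; I9: [X → , X .] vs [E → X . num]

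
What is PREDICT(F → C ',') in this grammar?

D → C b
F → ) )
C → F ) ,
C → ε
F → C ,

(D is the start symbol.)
PREDICT(F → C ',') = (FIRST(RHS) \ {ε}) ∪ (FOLLOW(F) if ε ∈ FIRST(RHS), i.e. RHS ⇒* ε)
FIRST(C) = { ')', ',', ε }
FIRST(C ',') = { ')', ',' }
ε ∉ FIRST(C ','), so FOLLOW(F) is not added.
PREDICT(F → C ',') = { ')', ',' }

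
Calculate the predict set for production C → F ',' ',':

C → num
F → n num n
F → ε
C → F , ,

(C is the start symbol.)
PREDICT(C → F ',' ',') = (FIRST(RHS) \ {ε}) ∪ (FOLLOW(C) if ε ∈ FIRST(RHS), i.e. RHS ⇒* ε)
FIRST(F) = { 'n', ε }
FIRST(F ',' ',') = { ',', 'n' }
ε ∉ FIRST(F ',' ','), so FOLLOW(C) is not added.
PREDICT(C → F ',' ',') = { ',', 'n' }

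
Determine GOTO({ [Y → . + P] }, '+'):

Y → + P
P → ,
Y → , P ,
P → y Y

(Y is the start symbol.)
{ [P → . ,], [P → . y Y], [Y → + . P] }

GOTO(I, '+') = CLOSURE({ [A → αX.β] : [A → α.Xβ] ∈ I, X = '+' })

Items with dot before '+', with the dot advanced:
  [Y → . + P] → [Y → + . P]
Closure of the advanced items:
  [Y → + . P] has the dot before P: add [P → . ,], [P → . y Y]

GOTO = { [P → . ,], [P → . y Y], [Y → + . P] }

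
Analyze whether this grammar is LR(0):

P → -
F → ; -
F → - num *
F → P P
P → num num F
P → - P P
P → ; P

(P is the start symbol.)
A grammar is LR(0) if no state in the canonical LR(0) collection has:
  - both a shift item (dot before a terminal) and a complete item (shift-reduce conflict), or
  - two or more complete items (reduce-reduce conflict; the accept item [P' → P .] counts as a complete item here).

Augment with P' → P and build the canonical LR(0) collection (I0 = CLOSURE({[P' → . P]}), then GOTO on every symbol after a dot until no new states appear). It has 17 states:
  I0: { [P → . - P P], [P → . -], [P → . ; P], [P → . num num F], [P' → . P] }  — shift
  I1: { [P → - . P P], [P → - .], [P → . - P P], [P → . -], [P → . ; P], [P → . num num F] }  — shift, reduce
  I2: { [P → . - P P], [P → . -], [P → . ; P], [P → . num num F], [P → ; . P] }  — shift
  I3: { [P' → P .] }  — accept
  I4: { [P → num . num F] }  — shift
  I5: { [F → . - num *], [F → . ; -], [F → . P P], [P → . - P P], [P → . -], [P → . ; P], [P → . num num F], [P → num num . F] }  — shift
  I6: { [F → - . num *], [P → - . P P], [P → - .], [P → . - P P], [P → . -], [P → . ; P], [P → . num num F] }  — shift, reduce
  I7: { [F → ; . -], [P → . - P P], [P → . -], [P → . ; P], [P → . num num F], [P → ; . P] }  — shift
  I8: { [P → num num F .] }  — reduce
  I9: { [F → P . P], [P → . - P P], [P → . -], [P → . ; P], [P → . num num F] }  — shift
  I10: { [F → P P .] }  — reduce
  I11: { [F → ; - .], [P → - . P P], [P → - .], [P → . - P P], [P → . -], [P → . ; P], [P → . num num F] }  — shift, 2 reduces
  I12: { [P → ; P .] }  — reduce
  I13: { [P → - P . P], [P → . - P P], [P → . -], [P → . ; P], [P → . num num F] }  — shift
  I14: { [P → - P P .] }  — reduce
  I15: { [F → - num . *], [P → num . num F] }  — shift
  I16: { [F → - num * .] }  — reduce

Conflict in state I1:
  Shift-reduce conflict between [P → - .] and [P → . -]
So the grammar is NOT LR(0).

Answer: No. Shift-reduce conflict between [P → - .] and [P → . -]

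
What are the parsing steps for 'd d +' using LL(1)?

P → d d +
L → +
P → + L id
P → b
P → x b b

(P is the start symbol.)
Stack is shown with the top on the left.

Stack    Input    Action
------------------------
P $      d d + $  output P → d d +
d d + $  d d + $  match 'd'
d + $    d + $    match 'd'
+ $      + $      match '+'
$        $        accept

The string is accepted.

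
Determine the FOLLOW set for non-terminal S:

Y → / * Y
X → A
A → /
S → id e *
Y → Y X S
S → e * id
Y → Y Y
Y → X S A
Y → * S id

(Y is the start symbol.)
In Y → Y X S: S is at the end, add FOLLOW(Y)
In Y → X S A: S is followed by A, add FIRST(A) \ {ε} = { '/' }
In Y → * S id: S is followed by id, add FIRST(id) \ {ε} = { 'id' }

The FOLLOW sets referred to above (computed the same way, to a fixed point):
  FOLLOW(Y) = { $, '*', '/' }

Taking the union: FOLLOW(S) = { $, '*', '/', 'id' }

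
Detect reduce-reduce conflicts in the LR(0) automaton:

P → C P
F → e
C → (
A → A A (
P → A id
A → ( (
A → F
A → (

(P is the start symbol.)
Yes — I1: [A → ( .] vs [C → ( .]; I11: [A → ( .] vs [A → A A ( .]

A reduce-reduce conflict occurs when an LR(0) state has two complete items [A → α .] and [B → β .] — both call for a reduction, and with no lookahead the parser cannot choose between them.

Augment with P' → P and build the canonical LR(0) collection (I0 = CLOSURE({[P' → . P]}), then GOTO on every symbol after a dot until no new states appear). It has 13 states:
  I0: { [A → . ( (], [A → . (], [A → . A A (], [A → . F], [C → . (], [F → . e], [P → . A id], [P → . C P], [P' → . P] }  — shift
  I1: { [A → ( . (], [A → ( .], [C → ( .] }  — shift, 2 reduces
  I2: { [A → . ( (], [A → . (], [A → . A A (], [A → . F], [A → A . A (], [F → . e], [P → A . id] }  — shift
  I3: { [A → . ( (], [A → . (], [A → . A A (], [A → . F], [C → . (], [F → . e], [P → . A id], [P → . C P], [P → C . P] }  — shift
  I4: { [A → F .] }  — reduce
  I5: { [P' → P .] }  — accept
  I6: { [F → e .] }  — reduce
  I7: { [P → C P .] }  — reduce
  I8: { [A → ( . (], [A → ( .] }  — shift, reduce
  I9: { [A → . ( (], [A → . (], [A → . A A (], [A → . F], [A → A . A (], [A → A A . (], [F → . e] }  — shift
  I10: { [P → A id .] }  — reduce
  I11: { [A → ( . (], [A → ( .], [A → A A ( .] }  — shift, 2 reduces
  I12: { [A → ( ( .] }  — reduce

I1 contains complete items [A → ( .], [C → ( .] — reduce-reduce conflict.
I11 contains complete items [A → ( .], [A → A A ( .] — reduce-reduce conflict.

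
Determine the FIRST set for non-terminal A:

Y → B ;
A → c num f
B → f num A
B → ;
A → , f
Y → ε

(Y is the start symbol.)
To compute FIRST(A), examine every production with A on the left-hand side, reading each right-hand side left to right until a non-nullable symbol is reached.

From A → c num f:
  - c is a terminal: add 'c' and stop
From A → , f:
  - ',' is a terminal: add ',' and stop

Collecting: FIRST(A) = { ',', 'c' }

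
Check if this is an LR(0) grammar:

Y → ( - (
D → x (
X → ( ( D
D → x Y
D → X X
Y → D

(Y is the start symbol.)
No. Shift-reduce conflict between [D → x ( .] and [X → ( . ( D]

Augment with Y' → Y and build the canonical LR(0) collection (I0 = CLOSURE({[Y' → . Y]}), then GOTO on every symbol after a dot until no new states appear). It has 14 states:
  I0: { [D → . X X], [D → . x (], [D → . x Y], [X → . ( ( D], [Y → . ( - (], [Y → . D], [Y' → . Y] }  — shift
  I1: { [X → ( . ( D], [Y → ( . - (] }  — shift
  I2: { [Y → D .] }  — reduce
  I3: { [D → X . X], [X → . ( ( D] }  — shift
  I4: { [Y' → Y .] }  — accept
  I5: { [D → . X X], [D → . x (], [D → . x Y], [D → x . (], [D → x . Y], [X → . ( ( D], [Y → . ( - (], [Y → . D] }  — shift
  I6: { [D → x ( .], [X → ( . ( D], [Y → ( . - (] }  — shift, reduce
  I7: { [D → x Y .] }  — reduce
  I8: { [D → . X X], [D → . x (], [D → . x Y], [X → ( ( . D], [X → . ( ( D] }  — shift
  I9: { [Y → ( - . (] }  — shift
  I10: { [Y → ( - ( .] }  — reduce
  I11: { [X → ( . ( D] }  — shift
  I12: { [X → ( ( D .] }  — reduce
  I13: { [D → X X .] }  — reduce

Conflict in state I6:
  Shift-reduce conflict between [D → x ( .] and [X → ( . ( D]
So the grammar is NOT LR(0).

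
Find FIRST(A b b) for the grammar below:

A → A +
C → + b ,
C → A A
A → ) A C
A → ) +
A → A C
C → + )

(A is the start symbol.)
{ ')' }

FIRST sets of the non-terminals involved (from the grammar, by fixed-point iteration):
  FIRST(A) = { ')' }

To compute FIRST(A b b), process the symbols left to right:
Symbol A is a non-terminal. Add FIRST(A) \ {ε} = { ')' }
A is not nullable (ε ∉ FIRST(A)), so stop here.
FIRST(A b b) = { ')' }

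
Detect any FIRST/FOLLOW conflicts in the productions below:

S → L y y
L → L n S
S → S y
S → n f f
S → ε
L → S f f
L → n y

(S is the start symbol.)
Yes. S → L y y with FOLLOW(S) on { 'f', 'n', 'y' }; S → S y with FOLLOW(S) on { 'f', 'n', 'y' }; S → n f f with FOLLOW(S) on { 'n' }

A FIRST/FOLLOW conflict occurs when a non-terminal N has a nullable alternative N → β (β ⇒* ε) and another alternative N → α with FIRST(α) ∩ FOLLOW(N) ≠ ∅: on such a lookahead the parser cannot decide between expanding α and letting N vanish via β.

Nullable non-terminals: S.
FIRST sets used below: FIRST(L) = { 'f', 'n', 'y' }, FIRST(S) = { 'f', 'n', 'y', ε }

S: nullable alternative(s) S → ε; FOLLOW(S) = { $, 'f', 'n', 'y' }
  S → L y y: FIRST \ {ε} = { 'f', 'n', 'y' } — overlaps FOLLOW(S) on { 'f', 'n', 'y' }: CONFLICT
  S → S y: FIRST \ {ε} = { 'f', 'n', 'y' } — overlaps FOLLOW(S) on { 'f', 'n', 'y' }: CONFLICT
  S → n f f: FIRST \ {ε} = { 'n' } — overlaps FOLLOW(S) on { 'n' }: CONFLICT
  S → ε: FIRST \ {ε} = { } — this is the only nullable alternative, skip

L has no nullable alternative, so no FIRST/FOLLOW check is needed there.

So the grammar has 3 FIRST/FOLLOW conflicts (marked CONFLICT above).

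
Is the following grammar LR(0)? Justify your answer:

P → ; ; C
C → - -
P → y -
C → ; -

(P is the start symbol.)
Yes, the grammar is LR(0)

Augment with P' → P and build the canonical LR(0) collection (I0 = CLOSURE({[P' → . P]}), then GOTO on every symbol after a dot until no new states appear). It has 11 states:
  I0: { [P → . ; ; C], [P → . y -], [P' → . P] }  — shift
  I1: { [P → ; . ; C] }  — shift
  I2: { [P' → P .] }  — accept
  I3: { [P → y . -] }  — shift
  I4: { [P → y - .] }  — reduce
  I5: { [C → . - -], [C → . ; -], [P → ; ; . C] }  — shift
  I6: { [C → - . -] }  — shift
  I7: { [C → ; . -] }  — shift
  I8: { [P → ; ; C .] }  — reduce
  I9: { [C → ; - .] }  — reduce
  I10: { [C → - - .] }  — reduce

Every state is either a pure shift/goto state or contains exactly one complete item and nothing to shift — no conflicts. The grammar is LR(0).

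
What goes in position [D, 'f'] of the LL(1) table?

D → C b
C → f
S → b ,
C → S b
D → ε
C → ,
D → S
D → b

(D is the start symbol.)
D → C b

To find M[D, 'f'], we find productions for D where 'f' is in the predict set (PREDICT(N → α) = (FIRST(α) \ {ε}) ∪ (FOLLOW(N) if α ⇒* ε)).

Relevant sets:
  FIRST(C) = { ',', 'b', 'f' }
  FIRST(S) = { 'b' }
  FOLLOW(D) = { $ }

D → C b: PREDICT = { ',', 'b', 'f' }
  'f' is in predict set, so this production goes in M[D, 'f']
D → ε: PREDICT = { $ }
D → S: PREDICT = { 'b' }
D → b: PREDICT = { 'b' }

M[D, 'f'] = D → C b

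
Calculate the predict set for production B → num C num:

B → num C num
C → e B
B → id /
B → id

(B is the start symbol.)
{ 'num' }

PREDICT(B → num C num) = (FIRST(RHS) \ {ε}) ∪ (FOLLOW(B) if ε ∈ FIRST(RHS), i.e. RHS ⇒* ε)
FIRST(num C num) = { 'num' }
ε ∉ FIRST(num C num), so FOLLOW(B) is not added.
PREDICT(B → num C num) = { 'num' }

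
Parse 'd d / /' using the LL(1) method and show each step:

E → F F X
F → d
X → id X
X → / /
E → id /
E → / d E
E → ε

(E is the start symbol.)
LL(1) parsing maintains a stack (initially the start symbol over $) and the input. At each step: if the stack top is a terminal, match it against the current input token; if it is a non-terminal N, replace it with the RHS of M[N, lookahead] (the unique production whose predict set contains the lookahead).

Stack is shown with the top on the left.

Stack    Input      Action
--------------------------
E $      d d / / $  output E → F F X
F F X $  d d / / $  output F → d
d F X $  d d / / $  match 'd'
F X $    d / / $    output F → d
d X $    d / / $    match 'd'
X $      / / $      output X → / /
/ / $    / / $      match '/'
/ $      / $        match '/'
$        $          accept

The string is accepted.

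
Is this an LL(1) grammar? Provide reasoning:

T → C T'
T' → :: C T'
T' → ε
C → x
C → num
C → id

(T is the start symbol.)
Yes, the grammar is LL(1).

A grammar is LL(1) if for each non-terminal N with multiple productions, the predict sets of those productions are pairwise disjoint, where PREDICT(N → α) = (FIRST(α) \ {ε}) ∪ (FOLLOW(N) if α ⇒* ε).

Relevant sets:
  FOLLOW(T') = { $ }

For T':
  PREDICT(T' → :: C T') = { '::' }
  PREDICT(T' → ε) = { $ }
For C:
  PREDICT(C → x) = { 'x' }
  PREDICT(C → num) = { 'num' }
  PREDICT(C → id) = { 'id' }
T has a single production, so nothing to check there.

All predict sets are disjoint. The grammar IS LL(1).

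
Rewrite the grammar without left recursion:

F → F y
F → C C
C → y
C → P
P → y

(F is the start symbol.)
F is directly left-recursive. The standard transformation for
  A → A α₁ | ... | A α_m | β₁ | ... | β_n
is
  A  → β₁ A' | ... | β_n A'
  A' → α₁ A' | ... | α_m A' | ε

F → C C becomes F → C C F'
F → F y becomes F' → y F'
Add F' → ε

Productions for other non-terminals are unchanged:
  C → y
  C → P
  P → y

Resulting grammar:
F → C C F'
F' → y F'
F' → ε
C → y
C → P
P → y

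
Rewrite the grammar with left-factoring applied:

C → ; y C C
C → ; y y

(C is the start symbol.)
Left-factoring transforms A → αβ₁ | αβ₂ into A → αA' and A' → β₁ | β₂
(α is the longest common prefix among the alternatives). Repeat until
no nonterminal has two alternatives with a common prefix.

Round 1: C has alternatives sharing prefix '; y'. Introduce C': C → ; y C'
  Add: C' → C C
  Add: C' → y

No remaining common prefixes — done.

Resulting grammar:
C → ; y C'
C' → C C
C' → y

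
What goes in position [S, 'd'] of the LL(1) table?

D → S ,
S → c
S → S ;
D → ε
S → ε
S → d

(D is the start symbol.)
S → S ;, S → d

To find M[S, 'd'], we find productions for S where 'd' is in the predict set (PREDICT(N → α) = (FIRST(α) \ {ε}) ∪ (FOLLOW(N) if α ⇒* ε)).

Relevant sets:
  FIRST(S) = { ';', 'c', 'd', ε }
  FOLLOW(S) = { ',', ';' }

S → c: PREDICT = { 'c' }
S → S ;: PREDICT = { ';', 'c', 'd' }
  'd' is in predict set, so this production goes in M[S, 'd']
S → ε: PREDICT = { ',', ';' }
S → d: PREDICT = { 'd' }
  'd' is in predict set, so this production goes in M[S, 'd']

M[S, 'd'] = S → S ;, S → d  (a multiply-defined cell — the grammar is not LL(1))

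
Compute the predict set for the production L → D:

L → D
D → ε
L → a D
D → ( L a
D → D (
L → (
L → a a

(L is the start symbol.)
PREDICT(L → D) = (FIRST(RHS) \ {ε}) ∪ (FOLLOW(L) if ε ∈ FIRST(RHS), i.e. RHS ⇒* ε)
FIRST(D) = { '(', ε }
FIRST(D) = { '(', ε }
ε ∈ FIRST(D) (the right-hand side is nullable), so add FOLLOW(L) = { $, 'a' }
PREDICT(L → D) = { $, '(', 'a' }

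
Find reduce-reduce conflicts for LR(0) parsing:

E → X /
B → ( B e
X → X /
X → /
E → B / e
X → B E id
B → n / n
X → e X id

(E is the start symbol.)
Yes — I16: [E → X / .] vs [X → X / .]

A reduce-reduce conflict occurs when an LR(0) state has two complete items [A → α .] and [B → β .] — both call for a reduction, and with no lookahead the parser cannot choose between them.

Augment with E' → E and build the canonical LR(0) collection (I0 = CLOSURE({[E' → . E]}), then GOTO on every symbol after a dot until no new states appear). It has 21 states:
  I0: { [B → . ( B e], [B → . n / n], [E → . B / e], [E → . X /], [E' → . E], [X → . /], [X → . B E id], [X → . X /], [X → . e X id] }  — shift
  I1: { [B → ( . B e], [B → . ( B e], [B → . n / n] }  — shift
  I2: { [X → / .] }  — reduce
  I3: { [B → . ( B e], [B → . n / n], [E → . B / e], [E → . X /], [E → B . / e], [X → . /], [X → . B E id], [X → . X /], [X → . e X id], [X → B . E id] }  — shift
  I4: { [E' → E .] }  — accept
  I5: { [E → X . /], [X → X . /] }  — shift
  I6: { [B → . ( B e], [B → . n / n], [X → . /], [X → . B E id], [X → . X /], [X → . e X id], [X → e . X id] }  — shift
  I7: { [B → n . / n] }  — shift
  I8: { [B → n / . n] }  — shift
  I9: { [B → n / n .] }  — reduce
  I10: { [B → . ( B e], [B → . n / n], [E → . B / e], [E → . X /], [X → . /], [X → . B E id], [X → . X /], [X → . e X id], [X → B . E id] }  — shift
  I11: { [X → X . /], [X → e X . id] }  — shift
  I12: { [X → X / .] }  — reduce
  I13: { [X → e X id .] }  — reduce
  I14: { [X → B E . id] }  — shift
  I15: { [X → B E id .] }  — reduce
  I16: { [E → X / .], [X → X / .] }  — 2 reduces
  I17: { [E → B / . e], [X → / .] }  — shift, reduce
  I18: { [E → B / e .] }  — reduce
  I19: { [B → ( B . e] }  — shift
  I20: { [B → ( B e .] }  — reduce

I16 contains complete items [E → X / .], [X → X / .] — reduce-reduce conflict.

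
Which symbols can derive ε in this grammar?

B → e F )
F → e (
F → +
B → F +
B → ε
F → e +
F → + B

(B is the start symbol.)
{ 'B' }

A non-terminal is nullable if it can derive ε (the empty string): either it has an ε-production, or it has a production whose right-hand side consists entirely of nullable non-terminals.

ε-productions: B → ε
So B is immediately nullable.
No further non-terminal can be added: every production for the remaining non-terminals contains a terminal or a non-nullable non-terminal.
Nullable = { 'B' }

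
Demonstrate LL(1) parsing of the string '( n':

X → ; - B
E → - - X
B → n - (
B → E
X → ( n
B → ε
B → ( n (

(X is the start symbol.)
LL(1) parsing maintains a stack (initially the start symbol over $) and the input. At each step: if the stack top is a terminal, match it against the current input token; if it is a non-terminal N, replace it with the RHS of M[N, lookahead] (the unique production whose predict set contains the lookahead).

Stack is shown with the top on the left.

Stack  Input  Action
--------------------
X $    ( n $  output X → ( n
( n $  ( n $  match '('
n $    n $    match 'n'
$      $      accept

The string is accepted.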